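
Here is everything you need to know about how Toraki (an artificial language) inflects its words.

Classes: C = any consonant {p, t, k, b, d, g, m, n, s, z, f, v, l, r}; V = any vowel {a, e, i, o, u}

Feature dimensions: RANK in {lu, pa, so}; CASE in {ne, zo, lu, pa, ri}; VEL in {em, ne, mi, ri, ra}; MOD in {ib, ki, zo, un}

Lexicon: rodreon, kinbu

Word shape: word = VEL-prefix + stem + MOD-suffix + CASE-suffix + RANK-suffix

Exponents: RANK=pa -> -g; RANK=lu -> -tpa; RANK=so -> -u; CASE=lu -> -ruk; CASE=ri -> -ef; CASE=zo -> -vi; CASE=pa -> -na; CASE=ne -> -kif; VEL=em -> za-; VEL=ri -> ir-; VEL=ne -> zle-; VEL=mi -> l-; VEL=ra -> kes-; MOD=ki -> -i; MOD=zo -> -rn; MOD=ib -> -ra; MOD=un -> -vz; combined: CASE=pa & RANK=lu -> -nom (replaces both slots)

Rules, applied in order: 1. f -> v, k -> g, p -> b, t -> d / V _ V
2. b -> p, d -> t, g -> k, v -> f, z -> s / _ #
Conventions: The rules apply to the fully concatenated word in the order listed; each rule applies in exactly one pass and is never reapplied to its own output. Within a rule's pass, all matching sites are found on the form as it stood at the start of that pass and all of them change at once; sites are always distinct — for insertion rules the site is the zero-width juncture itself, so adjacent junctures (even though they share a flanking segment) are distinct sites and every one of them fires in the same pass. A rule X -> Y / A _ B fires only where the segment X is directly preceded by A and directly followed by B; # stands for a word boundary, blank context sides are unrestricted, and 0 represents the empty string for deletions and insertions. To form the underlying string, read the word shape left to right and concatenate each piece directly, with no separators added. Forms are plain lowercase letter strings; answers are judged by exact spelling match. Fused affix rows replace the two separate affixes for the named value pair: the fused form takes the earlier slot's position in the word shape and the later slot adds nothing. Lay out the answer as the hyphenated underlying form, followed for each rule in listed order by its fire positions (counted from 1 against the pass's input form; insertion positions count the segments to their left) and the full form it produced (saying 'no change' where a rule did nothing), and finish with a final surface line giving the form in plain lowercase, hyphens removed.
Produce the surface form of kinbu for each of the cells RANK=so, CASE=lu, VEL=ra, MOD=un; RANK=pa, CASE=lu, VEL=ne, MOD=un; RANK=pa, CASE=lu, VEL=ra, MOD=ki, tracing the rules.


cell RANK=so, CASE=lu, VEL=ra, MOD=un:
underlying: kes-kinbu-vz-ruk-u
1. f -> v, k -> g, p -> b, t -> d / V _ V: fires at position(s) 13: keskinbuvzrugu
2. b -> p, d -> t, g -> k, v -> f, z -> s / _ #: no change
surface: keskinbuvzrugu

cell RANK=pa, CASE=lu, VEL=ne, MOD=un:
underlying: zle-kinbu-vz-ruk-g
1. f -> v, k -> g, p -> b, t -> d / V _ V: fires at position(s) 4: zleginbuvzrukg
2. b -> p, d -> t, g -> k, v -> f, z -> s / _ #: fires at position(s) 14: zleginbuvzrukk
surface: zleginbuvzrukk

cell RANK=pa, CASE=lu, VEL=ra, MOD=ki:
underlying: kes-kinbu-i-ruk-g
1. f -> v, k -> g, p -> b, t -> d / V _ V: no change
2. b -> p, d -> t, g -> k, v -> f, z -> s / _ #: fires at position(s) 13: keskinbuirukk
surface: keskinbuirukk


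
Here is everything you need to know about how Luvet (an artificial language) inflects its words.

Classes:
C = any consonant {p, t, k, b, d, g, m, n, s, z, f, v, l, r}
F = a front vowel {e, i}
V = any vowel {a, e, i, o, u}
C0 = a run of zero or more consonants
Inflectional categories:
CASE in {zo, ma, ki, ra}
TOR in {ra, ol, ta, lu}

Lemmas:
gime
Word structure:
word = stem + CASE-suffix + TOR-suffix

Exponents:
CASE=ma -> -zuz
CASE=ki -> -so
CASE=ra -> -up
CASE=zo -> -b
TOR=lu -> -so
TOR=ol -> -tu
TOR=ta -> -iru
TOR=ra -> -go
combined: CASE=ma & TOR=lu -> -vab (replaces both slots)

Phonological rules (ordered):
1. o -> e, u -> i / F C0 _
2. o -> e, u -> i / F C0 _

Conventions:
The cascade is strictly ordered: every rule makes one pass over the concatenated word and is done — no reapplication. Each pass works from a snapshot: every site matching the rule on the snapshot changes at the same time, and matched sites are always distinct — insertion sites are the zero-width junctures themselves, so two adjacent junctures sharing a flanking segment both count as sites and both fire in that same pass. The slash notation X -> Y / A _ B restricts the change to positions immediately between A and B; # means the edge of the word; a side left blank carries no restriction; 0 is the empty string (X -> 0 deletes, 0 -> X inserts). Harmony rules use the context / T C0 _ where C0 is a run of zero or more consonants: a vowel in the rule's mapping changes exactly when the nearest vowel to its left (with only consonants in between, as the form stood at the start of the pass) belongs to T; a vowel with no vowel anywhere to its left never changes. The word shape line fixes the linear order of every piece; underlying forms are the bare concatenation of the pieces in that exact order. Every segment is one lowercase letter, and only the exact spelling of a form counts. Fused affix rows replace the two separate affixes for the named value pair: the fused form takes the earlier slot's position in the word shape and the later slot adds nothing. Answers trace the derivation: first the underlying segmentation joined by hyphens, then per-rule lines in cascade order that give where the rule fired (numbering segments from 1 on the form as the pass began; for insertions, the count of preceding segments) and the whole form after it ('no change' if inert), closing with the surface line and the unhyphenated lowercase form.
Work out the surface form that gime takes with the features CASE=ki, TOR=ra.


underlying: gime-so-go
1. o -> e, u -> i / F C0 _: fires at position(s) 6: gimesego
2. o -> e, u -> i / F C0 _: fires at position(s) 8: gimesege
surface: gimesege


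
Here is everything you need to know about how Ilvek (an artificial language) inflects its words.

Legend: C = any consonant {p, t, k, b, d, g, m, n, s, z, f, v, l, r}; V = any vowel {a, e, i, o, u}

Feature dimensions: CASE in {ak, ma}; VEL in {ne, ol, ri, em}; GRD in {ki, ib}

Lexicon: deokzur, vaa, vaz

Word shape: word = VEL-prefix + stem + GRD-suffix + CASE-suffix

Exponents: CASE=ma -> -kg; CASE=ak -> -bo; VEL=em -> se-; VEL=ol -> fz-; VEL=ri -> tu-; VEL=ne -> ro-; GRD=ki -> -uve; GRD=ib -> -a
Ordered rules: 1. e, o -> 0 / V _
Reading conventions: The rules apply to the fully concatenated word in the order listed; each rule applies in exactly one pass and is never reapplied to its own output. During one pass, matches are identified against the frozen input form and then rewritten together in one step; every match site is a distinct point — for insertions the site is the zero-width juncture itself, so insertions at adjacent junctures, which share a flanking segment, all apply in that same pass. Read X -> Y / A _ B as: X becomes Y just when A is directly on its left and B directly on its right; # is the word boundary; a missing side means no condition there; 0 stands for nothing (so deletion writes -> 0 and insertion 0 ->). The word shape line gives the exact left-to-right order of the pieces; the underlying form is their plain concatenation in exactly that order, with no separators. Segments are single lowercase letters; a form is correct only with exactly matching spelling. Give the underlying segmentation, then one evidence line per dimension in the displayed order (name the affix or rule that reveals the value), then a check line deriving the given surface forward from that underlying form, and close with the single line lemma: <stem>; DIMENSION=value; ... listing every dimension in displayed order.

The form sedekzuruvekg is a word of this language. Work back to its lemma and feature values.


underlying: se-deokzur-uve-kg
CASE=ma - signalled by the affix -kg
VEL=em - signalled by the affix se-
GRD=ki - signalled by the affix -uve
check: sedeokzuruvekg -> sedekzuruvekg
lemma: deokzur; CASE=ma; VEL=em; GRD=ki


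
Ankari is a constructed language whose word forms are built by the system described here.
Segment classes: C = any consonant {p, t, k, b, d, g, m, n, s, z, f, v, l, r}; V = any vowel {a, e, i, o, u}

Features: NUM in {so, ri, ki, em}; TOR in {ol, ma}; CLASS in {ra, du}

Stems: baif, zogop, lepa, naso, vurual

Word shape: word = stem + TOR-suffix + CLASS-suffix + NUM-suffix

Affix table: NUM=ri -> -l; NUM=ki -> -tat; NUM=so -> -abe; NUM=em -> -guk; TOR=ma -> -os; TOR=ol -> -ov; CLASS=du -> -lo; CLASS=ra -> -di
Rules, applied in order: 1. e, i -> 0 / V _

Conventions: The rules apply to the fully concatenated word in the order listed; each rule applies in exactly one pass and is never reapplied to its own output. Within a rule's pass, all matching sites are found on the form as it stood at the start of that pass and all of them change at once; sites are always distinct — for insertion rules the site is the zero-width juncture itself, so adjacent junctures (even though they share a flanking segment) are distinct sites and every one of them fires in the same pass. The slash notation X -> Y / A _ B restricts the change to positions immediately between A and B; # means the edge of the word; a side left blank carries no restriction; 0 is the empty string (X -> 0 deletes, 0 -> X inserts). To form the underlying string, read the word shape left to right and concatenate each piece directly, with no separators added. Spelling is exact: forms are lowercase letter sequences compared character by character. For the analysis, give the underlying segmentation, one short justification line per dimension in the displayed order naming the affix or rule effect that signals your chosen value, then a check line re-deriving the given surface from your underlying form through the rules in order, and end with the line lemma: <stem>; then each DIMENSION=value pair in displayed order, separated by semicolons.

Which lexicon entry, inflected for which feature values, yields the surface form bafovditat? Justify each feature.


underlying: baif-ov-di-tat
NUM=ki - signalled by the affix -tat
TOR=ol - signalled by the affix -ov
CLASS=ra - signalled by the affix -di
check: baifovditat -> bafovditat
lemma: baif; NUM=ki; TOR=ol; CLASS=ra


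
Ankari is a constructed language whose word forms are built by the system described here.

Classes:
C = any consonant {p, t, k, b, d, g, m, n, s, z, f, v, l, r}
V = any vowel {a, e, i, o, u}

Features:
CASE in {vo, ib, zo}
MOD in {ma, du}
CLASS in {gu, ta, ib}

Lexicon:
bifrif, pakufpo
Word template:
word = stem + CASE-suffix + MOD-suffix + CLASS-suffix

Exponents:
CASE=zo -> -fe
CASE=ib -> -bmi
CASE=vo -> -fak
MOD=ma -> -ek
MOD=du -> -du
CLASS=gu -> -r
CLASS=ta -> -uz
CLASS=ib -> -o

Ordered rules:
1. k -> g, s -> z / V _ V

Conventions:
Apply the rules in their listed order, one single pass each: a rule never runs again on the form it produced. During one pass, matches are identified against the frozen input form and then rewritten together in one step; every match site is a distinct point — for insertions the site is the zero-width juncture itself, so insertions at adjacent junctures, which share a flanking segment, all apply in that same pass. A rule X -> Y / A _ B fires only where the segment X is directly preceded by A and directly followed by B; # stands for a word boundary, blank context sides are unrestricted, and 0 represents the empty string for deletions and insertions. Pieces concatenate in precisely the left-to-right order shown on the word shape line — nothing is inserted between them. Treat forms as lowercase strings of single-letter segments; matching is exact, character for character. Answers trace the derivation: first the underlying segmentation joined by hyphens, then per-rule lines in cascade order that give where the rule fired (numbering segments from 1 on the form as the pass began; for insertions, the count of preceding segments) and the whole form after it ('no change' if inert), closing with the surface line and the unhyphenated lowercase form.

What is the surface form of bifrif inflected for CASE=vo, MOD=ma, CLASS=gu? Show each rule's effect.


underlying: bifrif-fak-ek-r
1. k -> g, s -> z / V _ V: fires at position(s) 9: bifriffagekr
surface: bifriffagekr


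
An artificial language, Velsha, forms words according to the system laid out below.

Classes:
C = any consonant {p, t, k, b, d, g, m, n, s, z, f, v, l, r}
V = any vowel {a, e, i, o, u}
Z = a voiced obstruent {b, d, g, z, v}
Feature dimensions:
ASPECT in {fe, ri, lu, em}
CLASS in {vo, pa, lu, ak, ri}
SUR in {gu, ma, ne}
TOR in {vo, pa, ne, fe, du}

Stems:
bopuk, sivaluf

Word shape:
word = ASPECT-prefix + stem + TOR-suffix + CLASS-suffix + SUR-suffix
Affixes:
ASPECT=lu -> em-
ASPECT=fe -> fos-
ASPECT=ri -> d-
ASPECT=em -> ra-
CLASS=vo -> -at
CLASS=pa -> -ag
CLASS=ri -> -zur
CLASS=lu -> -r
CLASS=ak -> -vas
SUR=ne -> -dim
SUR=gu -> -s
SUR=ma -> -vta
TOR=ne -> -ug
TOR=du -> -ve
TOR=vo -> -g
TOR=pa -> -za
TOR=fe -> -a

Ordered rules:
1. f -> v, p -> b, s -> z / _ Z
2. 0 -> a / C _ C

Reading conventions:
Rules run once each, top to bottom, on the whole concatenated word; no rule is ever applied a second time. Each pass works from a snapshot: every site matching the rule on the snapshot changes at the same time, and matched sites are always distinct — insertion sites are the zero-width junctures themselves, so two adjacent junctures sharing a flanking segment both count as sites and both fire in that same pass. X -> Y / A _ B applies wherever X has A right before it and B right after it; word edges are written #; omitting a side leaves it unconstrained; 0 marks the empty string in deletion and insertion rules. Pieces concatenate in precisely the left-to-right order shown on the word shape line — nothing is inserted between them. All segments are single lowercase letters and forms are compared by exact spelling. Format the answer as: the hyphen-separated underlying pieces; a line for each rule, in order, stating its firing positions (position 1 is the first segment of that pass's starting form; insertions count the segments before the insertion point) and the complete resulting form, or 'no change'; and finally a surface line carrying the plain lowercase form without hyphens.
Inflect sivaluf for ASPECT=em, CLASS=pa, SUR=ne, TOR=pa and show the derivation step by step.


underlying: ra-sivaluf-za-ag-dim
1. f -> v, p -> b, s -> z / _ Z: fires at position(s) 9: rasivaluvzaagdim
2. 0 -> a / C _ C: inserts after position(s) 9, 13: rasivaluvazaagadim
surface: rasivaluvazaagadim


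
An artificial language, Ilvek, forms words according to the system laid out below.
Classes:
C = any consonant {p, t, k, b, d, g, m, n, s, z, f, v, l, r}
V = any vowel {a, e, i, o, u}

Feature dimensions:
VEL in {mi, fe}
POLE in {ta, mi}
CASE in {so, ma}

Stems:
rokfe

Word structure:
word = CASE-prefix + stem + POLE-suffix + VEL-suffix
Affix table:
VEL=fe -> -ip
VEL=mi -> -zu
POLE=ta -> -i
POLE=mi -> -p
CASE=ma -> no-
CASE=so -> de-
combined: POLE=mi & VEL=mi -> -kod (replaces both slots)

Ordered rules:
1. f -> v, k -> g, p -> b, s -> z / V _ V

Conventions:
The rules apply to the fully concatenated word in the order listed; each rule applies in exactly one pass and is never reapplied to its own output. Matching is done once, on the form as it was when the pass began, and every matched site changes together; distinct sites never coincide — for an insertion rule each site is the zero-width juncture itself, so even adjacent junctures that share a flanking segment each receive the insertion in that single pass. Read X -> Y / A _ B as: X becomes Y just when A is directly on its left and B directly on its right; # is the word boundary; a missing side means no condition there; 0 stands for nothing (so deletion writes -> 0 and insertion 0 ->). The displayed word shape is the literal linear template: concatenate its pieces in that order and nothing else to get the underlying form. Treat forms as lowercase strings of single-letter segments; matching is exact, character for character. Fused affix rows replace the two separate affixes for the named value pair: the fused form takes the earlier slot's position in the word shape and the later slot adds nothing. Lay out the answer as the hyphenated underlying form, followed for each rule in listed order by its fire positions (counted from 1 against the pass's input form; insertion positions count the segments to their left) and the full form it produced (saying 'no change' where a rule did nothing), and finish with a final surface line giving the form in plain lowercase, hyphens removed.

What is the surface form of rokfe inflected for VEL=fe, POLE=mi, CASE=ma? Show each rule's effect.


underlying: no-rokfe-p-ip
1. f -> v, k -> g, p -> b, s -> z / V _ V: fires at position(s) 8: norokfebip
surface: norokfebip


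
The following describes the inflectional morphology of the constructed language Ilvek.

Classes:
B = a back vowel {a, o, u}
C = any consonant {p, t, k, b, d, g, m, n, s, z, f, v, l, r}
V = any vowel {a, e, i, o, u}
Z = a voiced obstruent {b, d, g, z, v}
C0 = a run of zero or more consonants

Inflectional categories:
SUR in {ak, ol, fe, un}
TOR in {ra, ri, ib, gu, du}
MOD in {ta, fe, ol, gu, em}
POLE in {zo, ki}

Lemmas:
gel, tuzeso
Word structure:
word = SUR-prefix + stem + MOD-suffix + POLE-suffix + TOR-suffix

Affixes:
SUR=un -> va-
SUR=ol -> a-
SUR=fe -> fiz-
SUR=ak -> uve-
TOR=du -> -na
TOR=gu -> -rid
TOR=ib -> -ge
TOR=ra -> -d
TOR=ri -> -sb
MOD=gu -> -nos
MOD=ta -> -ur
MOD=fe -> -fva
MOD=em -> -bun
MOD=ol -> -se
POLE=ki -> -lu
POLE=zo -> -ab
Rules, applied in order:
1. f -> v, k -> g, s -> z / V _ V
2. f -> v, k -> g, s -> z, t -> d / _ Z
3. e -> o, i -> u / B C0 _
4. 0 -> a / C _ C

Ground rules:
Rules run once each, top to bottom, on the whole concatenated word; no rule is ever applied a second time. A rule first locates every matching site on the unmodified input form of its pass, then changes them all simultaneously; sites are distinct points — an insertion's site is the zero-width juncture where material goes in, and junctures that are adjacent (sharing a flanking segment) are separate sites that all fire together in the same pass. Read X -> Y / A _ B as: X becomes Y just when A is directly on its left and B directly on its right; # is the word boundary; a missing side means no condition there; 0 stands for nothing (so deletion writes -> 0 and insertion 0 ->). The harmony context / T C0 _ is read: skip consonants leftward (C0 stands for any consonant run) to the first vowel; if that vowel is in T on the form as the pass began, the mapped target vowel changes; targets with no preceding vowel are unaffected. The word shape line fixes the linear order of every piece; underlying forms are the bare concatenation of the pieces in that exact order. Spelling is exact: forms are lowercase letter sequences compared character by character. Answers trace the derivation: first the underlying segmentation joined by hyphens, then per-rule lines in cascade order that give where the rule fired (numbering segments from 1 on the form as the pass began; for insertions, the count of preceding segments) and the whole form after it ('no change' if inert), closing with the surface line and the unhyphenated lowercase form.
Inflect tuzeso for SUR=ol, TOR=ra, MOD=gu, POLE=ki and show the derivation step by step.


underlying: a-tuzeso-nos-lu-d
1. f -> v, k -> g, s -> z / V _ V: fires at position(s) 6: atuzezonoslud
2. f -> v, k -> g, s -> z, t -> d / _ Z: no change
3. e -> o, i -> u / B C0 _: fires at position(s) 5: atuzozonoslud
4. 0 -> a / C _ C: inserts after position(s) 10: atuzozonosalud
surface: atuzozonosalud


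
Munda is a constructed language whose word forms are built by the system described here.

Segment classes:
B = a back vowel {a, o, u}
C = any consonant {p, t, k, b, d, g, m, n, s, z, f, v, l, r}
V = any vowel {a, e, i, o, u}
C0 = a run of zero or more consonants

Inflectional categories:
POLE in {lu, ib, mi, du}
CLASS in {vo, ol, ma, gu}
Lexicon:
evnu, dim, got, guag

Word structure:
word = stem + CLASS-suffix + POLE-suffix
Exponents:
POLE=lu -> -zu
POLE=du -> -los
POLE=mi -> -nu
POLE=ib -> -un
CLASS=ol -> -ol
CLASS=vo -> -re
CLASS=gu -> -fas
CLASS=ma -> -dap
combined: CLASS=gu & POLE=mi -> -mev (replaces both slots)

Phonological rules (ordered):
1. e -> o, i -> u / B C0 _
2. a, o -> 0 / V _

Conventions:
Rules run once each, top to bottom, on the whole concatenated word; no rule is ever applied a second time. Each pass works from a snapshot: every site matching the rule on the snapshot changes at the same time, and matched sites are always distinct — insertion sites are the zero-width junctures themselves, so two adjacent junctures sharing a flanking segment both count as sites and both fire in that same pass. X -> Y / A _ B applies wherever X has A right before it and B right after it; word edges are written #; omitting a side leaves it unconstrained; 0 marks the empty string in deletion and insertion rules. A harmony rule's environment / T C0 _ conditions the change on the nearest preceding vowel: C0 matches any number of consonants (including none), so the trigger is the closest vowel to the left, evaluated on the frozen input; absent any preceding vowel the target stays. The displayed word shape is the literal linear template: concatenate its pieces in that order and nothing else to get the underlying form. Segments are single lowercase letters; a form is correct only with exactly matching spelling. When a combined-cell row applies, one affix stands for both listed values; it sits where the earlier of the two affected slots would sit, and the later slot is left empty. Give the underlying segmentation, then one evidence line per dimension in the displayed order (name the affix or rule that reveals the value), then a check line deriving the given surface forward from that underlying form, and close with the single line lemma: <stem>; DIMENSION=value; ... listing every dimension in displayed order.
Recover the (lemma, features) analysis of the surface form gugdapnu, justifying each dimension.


underlying: guag-dap-nu
POLE=mi - signalled by the affix -nu
CLASS=ma - signalled by the affix -dap
check: guagdapnu -> guagdapnu -> gugdapnu
lemma: guag; POLE=mi; CLASS=ma


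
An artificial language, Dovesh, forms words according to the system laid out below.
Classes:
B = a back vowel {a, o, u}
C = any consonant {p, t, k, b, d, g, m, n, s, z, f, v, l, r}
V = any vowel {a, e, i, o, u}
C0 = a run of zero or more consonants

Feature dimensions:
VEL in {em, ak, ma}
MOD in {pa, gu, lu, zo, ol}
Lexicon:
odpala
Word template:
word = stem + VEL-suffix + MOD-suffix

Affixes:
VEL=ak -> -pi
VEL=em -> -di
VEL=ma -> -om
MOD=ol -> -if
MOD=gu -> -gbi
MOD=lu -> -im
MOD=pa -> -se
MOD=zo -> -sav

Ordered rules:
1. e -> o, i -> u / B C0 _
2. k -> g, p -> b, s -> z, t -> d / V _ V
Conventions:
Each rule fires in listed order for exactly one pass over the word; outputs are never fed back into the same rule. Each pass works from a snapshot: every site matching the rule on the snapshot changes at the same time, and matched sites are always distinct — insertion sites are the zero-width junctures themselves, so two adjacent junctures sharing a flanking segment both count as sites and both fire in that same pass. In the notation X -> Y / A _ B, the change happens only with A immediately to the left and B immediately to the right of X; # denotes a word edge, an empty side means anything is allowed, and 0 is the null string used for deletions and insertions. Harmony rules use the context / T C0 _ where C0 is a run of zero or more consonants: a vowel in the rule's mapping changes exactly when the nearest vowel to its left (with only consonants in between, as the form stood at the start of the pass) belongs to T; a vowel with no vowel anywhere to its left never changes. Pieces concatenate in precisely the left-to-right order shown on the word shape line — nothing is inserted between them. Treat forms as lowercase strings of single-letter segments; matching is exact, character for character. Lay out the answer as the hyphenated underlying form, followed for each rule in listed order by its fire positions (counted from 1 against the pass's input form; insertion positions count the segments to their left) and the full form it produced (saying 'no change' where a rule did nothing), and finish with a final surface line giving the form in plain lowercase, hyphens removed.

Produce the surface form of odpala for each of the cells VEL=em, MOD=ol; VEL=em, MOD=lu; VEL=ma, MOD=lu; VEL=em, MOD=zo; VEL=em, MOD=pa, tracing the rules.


cell VEL=em, MOD=ol:
underlying: odpala-di-if
1. e -> o, i -> u / B C0 _: fires at position(s) 8: odpaladuif
2. k -> g, p -> b, s -> z, t -> d / V _ V: no change
surface: odpaladuif

cell VEL=em, MOD=lu:
underlying: odpala-di-im
1. e -> o, i -> u / B C0 _: fires at position(s) 8: odpaladuim
2. k -> g, p -> b, s -> z, t -> d / V _ V: no change
surface: odpaladuim

cell VEL=ma, MOD=lu:
underlying: odpala-om-im
1. e -> o, i -> u / B C0 _: fires at position(s) 9: odpalaomum
2. k -> g, p -> b, s -> z, t -> d / V _ V: no change
surface: odpalaomum

cell VEL=em, MOD=zo:
underlying: odpala-di-sav
1. e -> o, i -> u / B C0 _: fires at position(s) 8: odpaladusav
2. k -> g, p -> b, s -> z, t -> d / V _ V: fires at position(s) 9: odpaladuzav
surface: odpaladuzav

cell VEL=em, MOD=pa:
underlying: odpala-di-se
1. e -> o, i -> u / B C0 _: fires at position(s) 8: odpaladuse
2. k -> g, p -> b, s -> z, t -> d / V _ V: fires at position(s) 9: odpaladuze
surface: odpaladuze


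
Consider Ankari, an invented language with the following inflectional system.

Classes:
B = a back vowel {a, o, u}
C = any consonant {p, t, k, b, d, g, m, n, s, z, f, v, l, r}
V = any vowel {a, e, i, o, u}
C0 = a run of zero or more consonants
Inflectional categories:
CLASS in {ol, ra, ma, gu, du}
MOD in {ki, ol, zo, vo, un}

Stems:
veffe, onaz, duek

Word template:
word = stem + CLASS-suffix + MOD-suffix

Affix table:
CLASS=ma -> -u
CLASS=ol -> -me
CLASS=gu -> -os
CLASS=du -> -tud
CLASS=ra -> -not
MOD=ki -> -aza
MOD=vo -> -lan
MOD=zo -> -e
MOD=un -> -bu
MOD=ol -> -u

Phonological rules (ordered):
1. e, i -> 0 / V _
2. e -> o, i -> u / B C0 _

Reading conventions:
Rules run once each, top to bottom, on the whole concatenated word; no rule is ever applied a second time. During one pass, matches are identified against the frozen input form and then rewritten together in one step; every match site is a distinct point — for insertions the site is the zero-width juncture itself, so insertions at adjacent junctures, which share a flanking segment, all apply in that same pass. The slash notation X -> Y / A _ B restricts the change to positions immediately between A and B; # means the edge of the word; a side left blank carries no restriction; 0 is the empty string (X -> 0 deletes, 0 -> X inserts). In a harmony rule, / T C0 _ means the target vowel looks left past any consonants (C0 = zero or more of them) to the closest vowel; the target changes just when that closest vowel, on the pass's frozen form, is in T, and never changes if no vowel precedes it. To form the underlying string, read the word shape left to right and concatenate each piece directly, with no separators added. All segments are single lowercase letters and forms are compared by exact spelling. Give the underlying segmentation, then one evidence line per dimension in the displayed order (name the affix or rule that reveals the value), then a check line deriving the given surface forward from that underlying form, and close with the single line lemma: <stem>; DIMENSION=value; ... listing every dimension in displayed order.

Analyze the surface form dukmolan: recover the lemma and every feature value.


underlying: duek-me-lan
CLASS=ol - signalled by the affix -me
MOD=vo - signalled by the affix -lan
check: duekmelan -> dukmelan -> dukmolan
lemma: duek; CLASS=ol; MOD=vo


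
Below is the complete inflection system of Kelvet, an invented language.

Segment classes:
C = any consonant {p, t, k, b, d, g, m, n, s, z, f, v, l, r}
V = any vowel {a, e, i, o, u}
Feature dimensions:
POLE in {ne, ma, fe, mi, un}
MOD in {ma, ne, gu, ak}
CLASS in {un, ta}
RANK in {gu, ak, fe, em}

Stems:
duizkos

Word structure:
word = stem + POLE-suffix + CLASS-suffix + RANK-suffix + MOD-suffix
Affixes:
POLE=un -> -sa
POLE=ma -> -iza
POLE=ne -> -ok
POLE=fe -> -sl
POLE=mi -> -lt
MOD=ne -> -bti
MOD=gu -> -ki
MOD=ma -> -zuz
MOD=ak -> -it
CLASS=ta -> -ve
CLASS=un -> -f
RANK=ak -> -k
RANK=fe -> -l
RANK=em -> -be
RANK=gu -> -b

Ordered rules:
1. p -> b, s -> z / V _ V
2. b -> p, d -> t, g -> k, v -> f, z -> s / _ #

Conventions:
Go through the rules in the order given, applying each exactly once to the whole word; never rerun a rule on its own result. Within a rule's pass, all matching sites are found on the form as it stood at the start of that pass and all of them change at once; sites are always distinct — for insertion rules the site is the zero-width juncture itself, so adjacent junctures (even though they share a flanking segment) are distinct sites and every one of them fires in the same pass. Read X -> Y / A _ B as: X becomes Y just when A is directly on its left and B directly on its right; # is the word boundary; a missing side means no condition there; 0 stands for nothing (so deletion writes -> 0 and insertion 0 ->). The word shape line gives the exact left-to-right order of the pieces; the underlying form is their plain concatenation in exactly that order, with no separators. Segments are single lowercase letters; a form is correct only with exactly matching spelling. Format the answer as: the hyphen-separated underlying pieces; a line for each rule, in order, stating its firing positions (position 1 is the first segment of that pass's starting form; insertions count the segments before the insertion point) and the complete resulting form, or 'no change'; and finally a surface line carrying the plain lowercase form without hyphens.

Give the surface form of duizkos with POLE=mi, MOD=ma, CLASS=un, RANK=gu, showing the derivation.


underlying: duizkos-lt-f-b-zuz
1. p -> b, s -> z / V _ V: no change
2. b -> p, d -> t, g -> k, v -> f, z -> s / _ #: fires at position(s) 14: duizkosltfbzus
surface: duizkosltfbzus


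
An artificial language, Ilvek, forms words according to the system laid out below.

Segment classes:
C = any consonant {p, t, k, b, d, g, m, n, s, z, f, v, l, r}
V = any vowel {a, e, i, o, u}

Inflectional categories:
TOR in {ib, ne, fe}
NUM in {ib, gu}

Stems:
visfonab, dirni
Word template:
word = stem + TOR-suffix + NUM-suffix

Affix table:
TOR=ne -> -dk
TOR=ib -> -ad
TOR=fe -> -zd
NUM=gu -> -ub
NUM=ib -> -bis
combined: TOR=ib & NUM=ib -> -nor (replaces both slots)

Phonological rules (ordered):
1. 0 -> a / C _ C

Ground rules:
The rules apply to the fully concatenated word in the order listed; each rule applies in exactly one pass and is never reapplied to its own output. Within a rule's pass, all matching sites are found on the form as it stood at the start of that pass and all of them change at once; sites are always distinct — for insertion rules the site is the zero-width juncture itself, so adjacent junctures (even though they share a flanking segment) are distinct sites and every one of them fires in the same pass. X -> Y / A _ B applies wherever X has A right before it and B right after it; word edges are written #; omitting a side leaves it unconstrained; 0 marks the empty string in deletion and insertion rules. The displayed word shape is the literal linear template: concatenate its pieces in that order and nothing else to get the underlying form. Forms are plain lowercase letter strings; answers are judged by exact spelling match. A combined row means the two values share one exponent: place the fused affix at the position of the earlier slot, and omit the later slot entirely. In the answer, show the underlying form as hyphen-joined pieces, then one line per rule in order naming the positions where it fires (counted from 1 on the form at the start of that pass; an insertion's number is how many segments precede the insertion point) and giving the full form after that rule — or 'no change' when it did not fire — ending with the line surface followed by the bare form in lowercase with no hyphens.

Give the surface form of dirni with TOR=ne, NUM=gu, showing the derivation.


underlying: dirni-dk-ub
1. 0 -> a / C _ C: inserts after position(s) 3, 6: diranidakub
surface: diranidakub


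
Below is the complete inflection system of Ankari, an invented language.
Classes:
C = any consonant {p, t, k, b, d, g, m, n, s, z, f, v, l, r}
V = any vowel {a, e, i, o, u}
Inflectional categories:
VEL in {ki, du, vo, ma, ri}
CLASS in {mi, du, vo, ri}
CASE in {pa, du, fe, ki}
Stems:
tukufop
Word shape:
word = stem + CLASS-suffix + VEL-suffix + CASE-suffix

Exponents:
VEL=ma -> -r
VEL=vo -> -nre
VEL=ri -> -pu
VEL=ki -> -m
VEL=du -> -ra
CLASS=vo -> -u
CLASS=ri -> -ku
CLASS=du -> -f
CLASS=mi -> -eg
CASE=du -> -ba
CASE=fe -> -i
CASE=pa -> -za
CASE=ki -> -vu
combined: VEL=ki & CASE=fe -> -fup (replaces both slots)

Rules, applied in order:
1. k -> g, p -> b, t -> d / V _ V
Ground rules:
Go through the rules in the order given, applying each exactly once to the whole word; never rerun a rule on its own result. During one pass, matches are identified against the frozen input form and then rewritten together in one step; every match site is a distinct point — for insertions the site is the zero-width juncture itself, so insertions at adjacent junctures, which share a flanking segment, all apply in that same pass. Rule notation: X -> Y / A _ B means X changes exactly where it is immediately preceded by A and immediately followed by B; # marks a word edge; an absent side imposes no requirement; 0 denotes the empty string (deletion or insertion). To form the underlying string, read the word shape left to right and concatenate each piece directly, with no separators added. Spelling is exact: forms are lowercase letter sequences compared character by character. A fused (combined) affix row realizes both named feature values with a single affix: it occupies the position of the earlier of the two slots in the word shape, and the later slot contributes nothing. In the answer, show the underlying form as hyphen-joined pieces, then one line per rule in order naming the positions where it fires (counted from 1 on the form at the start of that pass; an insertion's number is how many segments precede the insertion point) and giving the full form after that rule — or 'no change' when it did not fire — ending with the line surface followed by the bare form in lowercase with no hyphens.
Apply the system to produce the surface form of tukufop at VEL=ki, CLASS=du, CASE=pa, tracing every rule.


underlying: tukufop-f-m-za
1. k -> g, p -> b, t -> d / V _ V: fires at position(s) 3: tugufopfmza
surface: tugufopfmza


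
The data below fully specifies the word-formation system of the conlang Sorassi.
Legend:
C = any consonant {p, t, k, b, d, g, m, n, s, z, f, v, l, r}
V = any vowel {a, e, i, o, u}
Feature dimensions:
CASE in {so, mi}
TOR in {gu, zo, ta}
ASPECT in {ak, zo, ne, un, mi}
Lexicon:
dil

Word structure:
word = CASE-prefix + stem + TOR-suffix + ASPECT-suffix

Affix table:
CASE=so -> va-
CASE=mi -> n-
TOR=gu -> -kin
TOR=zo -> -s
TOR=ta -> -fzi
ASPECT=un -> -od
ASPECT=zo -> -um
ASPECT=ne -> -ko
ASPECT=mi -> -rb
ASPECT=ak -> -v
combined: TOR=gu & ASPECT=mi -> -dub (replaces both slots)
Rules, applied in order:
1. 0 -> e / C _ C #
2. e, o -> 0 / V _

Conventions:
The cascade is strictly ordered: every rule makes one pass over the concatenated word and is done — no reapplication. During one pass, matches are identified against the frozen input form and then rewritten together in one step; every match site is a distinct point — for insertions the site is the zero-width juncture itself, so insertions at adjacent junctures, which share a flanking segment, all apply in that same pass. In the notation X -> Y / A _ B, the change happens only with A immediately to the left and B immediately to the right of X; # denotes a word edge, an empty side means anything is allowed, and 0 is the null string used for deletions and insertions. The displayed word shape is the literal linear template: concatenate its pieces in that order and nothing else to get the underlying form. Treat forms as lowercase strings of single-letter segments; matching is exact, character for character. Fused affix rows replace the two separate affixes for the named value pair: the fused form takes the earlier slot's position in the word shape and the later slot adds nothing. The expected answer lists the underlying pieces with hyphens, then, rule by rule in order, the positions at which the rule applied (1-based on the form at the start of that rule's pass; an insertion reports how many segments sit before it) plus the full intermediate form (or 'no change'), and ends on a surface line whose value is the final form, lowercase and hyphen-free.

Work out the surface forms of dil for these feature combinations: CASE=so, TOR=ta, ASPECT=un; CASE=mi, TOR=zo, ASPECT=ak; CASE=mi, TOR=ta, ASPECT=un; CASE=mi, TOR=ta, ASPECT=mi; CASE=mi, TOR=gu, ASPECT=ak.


cell CASE=so, TOR=ta, ASPECT=un:
underlying: va-dil-fzi-od
1. 0 -> e / C _ C #: no change
2. e, o -> 0 / V _: fires at position(s) 9: vadilfzid
surface: vadilfzid

cell CASE=mi, TOR=zo, ASPECT=ak:
underlying: n-dil-s-v
1. 0 -> e / C _ C #: inserts after position(s) 5: ndilsev
2. e, o -> 0 / V _: no change
surface: ndilsev

cell CASE=mi, TOR=ta, ASPECT=un:
underlying: n-dil-fzi-od
1. 0 -> e / C _ C #: no change
2. e, o -> 0 / V _: fires at position(s) 8: ndilfzid
surface: ndilfzid

cell CASE=mi, TOR=ta, ASPECT=mi:
underlying: n-dil-fzi-rb
1. 0 -> e / C _ C #: inserts after position(s) 8: ndilfzireb
2. e, o -> 0 / V _: no change
surface: ndilfzireb

cell CASE=mi, TOR=gu, ASPECT=ak:
underlying: n-dil-kin-v
1. 0 -> e / C _ C #: inserts after position(s) 7: ndilkinev
2. e, o -> 0 / V _: no change
surface: ndilkinev


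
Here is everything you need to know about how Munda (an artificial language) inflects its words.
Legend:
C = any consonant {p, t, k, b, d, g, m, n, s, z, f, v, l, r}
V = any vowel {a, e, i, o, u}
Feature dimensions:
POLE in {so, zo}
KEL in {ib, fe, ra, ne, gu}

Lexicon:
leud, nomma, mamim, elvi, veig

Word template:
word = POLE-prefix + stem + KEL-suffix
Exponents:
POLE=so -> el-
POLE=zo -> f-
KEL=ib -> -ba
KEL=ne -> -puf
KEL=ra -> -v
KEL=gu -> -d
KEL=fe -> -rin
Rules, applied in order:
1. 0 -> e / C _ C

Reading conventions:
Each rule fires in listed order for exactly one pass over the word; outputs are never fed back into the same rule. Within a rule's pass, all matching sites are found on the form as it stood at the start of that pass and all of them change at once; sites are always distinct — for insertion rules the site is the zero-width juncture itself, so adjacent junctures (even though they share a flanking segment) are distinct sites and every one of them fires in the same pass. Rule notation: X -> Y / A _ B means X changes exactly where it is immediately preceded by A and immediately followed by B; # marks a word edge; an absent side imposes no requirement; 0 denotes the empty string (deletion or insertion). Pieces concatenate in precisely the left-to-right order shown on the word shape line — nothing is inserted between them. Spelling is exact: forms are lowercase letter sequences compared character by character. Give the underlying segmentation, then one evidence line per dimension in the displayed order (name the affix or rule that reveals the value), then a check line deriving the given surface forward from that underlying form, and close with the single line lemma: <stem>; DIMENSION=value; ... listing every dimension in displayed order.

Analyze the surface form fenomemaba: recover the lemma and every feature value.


underlying: f-nomma-ba
POLE=zo - signalled by the affix f-
KEL=ib - signalled by the affix -ba
check: fnommaba -> fenomemaba
lemma: nomma; POLE=zo; KEL=ib


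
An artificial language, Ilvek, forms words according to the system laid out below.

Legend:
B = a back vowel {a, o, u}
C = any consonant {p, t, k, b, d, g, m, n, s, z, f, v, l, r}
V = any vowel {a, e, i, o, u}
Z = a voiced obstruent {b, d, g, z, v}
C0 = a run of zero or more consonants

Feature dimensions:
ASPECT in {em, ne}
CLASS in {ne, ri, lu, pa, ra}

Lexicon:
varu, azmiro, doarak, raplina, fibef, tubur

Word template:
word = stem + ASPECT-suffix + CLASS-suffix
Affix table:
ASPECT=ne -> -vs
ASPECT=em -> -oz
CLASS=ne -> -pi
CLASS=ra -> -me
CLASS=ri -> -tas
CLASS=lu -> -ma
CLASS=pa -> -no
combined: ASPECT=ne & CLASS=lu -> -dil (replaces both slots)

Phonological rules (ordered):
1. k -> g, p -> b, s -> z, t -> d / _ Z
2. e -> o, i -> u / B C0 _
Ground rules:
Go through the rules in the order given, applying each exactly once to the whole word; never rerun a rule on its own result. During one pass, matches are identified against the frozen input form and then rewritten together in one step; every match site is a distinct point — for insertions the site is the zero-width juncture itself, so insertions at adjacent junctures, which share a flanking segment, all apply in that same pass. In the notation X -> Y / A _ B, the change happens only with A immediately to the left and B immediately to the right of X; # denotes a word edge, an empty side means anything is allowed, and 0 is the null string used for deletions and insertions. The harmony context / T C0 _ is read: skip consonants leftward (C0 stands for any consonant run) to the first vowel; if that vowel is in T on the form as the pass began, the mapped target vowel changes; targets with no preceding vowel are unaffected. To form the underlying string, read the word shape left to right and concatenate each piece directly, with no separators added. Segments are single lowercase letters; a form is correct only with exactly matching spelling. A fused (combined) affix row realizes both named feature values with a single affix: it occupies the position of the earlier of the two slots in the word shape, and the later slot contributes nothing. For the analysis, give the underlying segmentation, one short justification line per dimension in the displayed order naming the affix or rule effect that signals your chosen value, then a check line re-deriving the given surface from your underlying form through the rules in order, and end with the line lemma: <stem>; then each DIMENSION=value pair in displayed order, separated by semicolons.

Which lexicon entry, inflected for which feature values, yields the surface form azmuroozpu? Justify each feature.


underlying: azmiro-oz-pi
ASPECT=em - signalled by the affix -oz
CLASS=ne - signalled by the affix -pi
check: azmiroozpi -> azmiroozpi -> azmuroozpu
lemma: azmiro; ASPECT=em; CLASS=ne
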